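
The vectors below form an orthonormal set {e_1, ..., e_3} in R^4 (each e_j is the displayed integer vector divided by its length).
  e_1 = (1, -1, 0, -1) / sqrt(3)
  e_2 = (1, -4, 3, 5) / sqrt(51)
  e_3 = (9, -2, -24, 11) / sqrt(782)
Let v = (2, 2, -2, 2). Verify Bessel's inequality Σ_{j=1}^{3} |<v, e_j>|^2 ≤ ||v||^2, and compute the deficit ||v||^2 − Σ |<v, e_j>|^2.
Σ |<v, e_j>|^2 = 240/23; ||v||^2 = 16; deficit = 128/23

Write each e_j = u_j / sqrt(<u_j, u_j>) where u_j is the displayed integer vector. Then <v, e_j> = <v, u_j> / sqrt(<u_j, u_j>), so |<v, e_j>|^2 = <v, u_j>^2 / <u_j, u_j>.
Coefficients: <v, e_1> = -2/sqrt(3), <v, e_2> = -2/sqrt(51), <v, e_3> = 84/sqrt(782).
Square and sum: Σ |<v, e_j>|^2 = 240/23.
Compute ||v||^2 = v·v = 16.
Deficit = 16 − 240/23 = 128/23 ≥ 0, confirming Bessel's inequality. (The deficit equals ||v − Σ <v,e_j> e_j||^2, the squared distance from v to span{e_j}.)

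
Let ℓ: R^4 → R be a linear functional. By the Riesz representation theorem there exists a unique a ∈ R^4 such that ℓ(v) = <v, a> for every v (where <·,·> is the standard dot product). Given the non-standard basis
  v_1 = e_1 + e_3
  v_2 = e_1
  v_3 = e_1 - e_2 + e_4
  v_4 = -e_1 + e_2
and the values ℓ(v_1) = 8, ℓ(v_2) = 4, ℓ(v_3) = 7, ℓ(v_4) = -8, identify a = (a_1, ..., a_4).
a = (4, -4, 4, -1)

Write a = (a_1, ..., a_4) in the standard basis. For each basis vector v_i, ℓ(v_i) = <v_i, a> is a linear equation in the a_j's. Collect the n equations into a matrix system V a = ℓ, where row i of V is v_i (expressed in the standard basis). Since V is invertible (lower-triangular with 1s on the diagonal, up to permutation), solve by back-substitution:
  V =
[[1, 0, 1, 0],
 [1, 0, 0, 0],
 [1, -1, 0, 1],
 [-1, 1, 0, 0]]
  V a = (8, 4, 7, -8)
Solving gives a = (4, -4, 4, -1).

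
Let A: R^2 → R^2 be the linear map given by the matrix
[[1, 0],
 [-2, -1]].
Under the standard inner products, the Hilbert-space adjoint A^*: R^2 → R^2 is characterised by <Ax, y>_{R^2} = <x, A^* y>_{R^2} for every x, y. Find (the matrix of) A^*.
A^* = A^T =
[[1, -2],
 [0, -1]]

For real matrices with standard dot products, the defining identity <Ax, y> = <x, A^* y> gives (Ax)^T y = x^T (A^*) y, i.e. x^T A^T y = x^T (A^*) y. Since this holds for all x, y, we must have A^* = A^T. Therefore
A^* =
[[1, -2],
 [0, -1]].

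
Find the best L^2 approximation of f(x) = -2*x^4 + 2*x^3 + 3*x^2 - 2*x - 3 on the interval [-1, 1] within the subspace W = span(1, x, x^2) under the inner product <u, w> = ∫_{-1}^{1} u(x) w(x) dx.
g(x) = 9*x^2/7 - 4*x/5 - 99/35

The best approximation g ∈ W is the orthogonal projection of f onto W. Writing g = a_0 + a_1 x + a_2 x^2, the coefficients solve the normal equations G · a = b where
  G_{ij} = <φ_i, φ_j> and b_i = <f, φ_i>, with φ_0 = 1, φ_1 = x, φ_2 = x^2.
G =
  [2, 0, 2/3]
  [0, 2/3, 0]
  [2/3, 0, 2/5],
b = (-24/5, -8/15, -48/35).
Solving gives a_0 = -99/35, a_1 = -4/5, a_2 = 9/7, so
  g(x) = 9*x^2/7 - 4*x/5 - 99/35.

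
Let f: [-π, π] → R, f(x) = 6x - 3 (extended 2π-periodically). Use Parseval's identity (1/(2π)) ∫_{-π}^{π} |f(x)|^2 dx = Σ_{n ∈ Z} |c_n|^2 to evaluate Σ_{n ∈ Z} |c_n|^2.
Σ |c_n|^2 = 12π^2 + 9

Expand and integrate term by term over [-π, π]:
  ∫ (6x)^2 dx = 36·(2π^3/3); ∫ 2·6·(-3)·x dx = 0 (odd integrand); ∫ (-3)^2 dx = 9·2π.
So (1/(2π)) ∫_{-π}^{π} (6x - 3)^2 dx = 36π^2/3 + 9 = 12π^2 + 9.
Parseval ⇒ Σ |c_n|^2 = 12π^2 + 9.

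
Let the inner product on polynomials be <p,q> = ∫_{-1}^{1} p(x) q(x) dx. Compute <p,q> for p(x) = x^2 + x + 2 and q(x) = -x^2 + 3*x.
<p,q> = 4/15

Expand the product: p(x)·q(x) = -x^4 + 2*x^3 + x^2 + 6*x.
∫_{-1}^{1} of each monomial x^k gives [2/(k+1) if k even, 0 if k odd]. Integrating term-by-term (or equivalently evaluating the antiderivative F(x) = -x^5/5 + x^4/2 + x^3/3 + 3*x^2 at the endpoints):
  F(1) − F(−1) = 109/30 − (101/30) = 4/15.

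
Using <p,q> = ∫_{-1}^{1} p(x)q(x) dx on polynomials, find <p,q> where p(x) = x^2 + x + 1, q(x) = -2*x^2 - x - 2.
<p,q> = -122/15

Expand the product: p(x)·q(x) = -2*x^4 - 3*x^3 - 5*x^2 - 3*x - 2.
∫_{-1}^{1} of each monomial x^k gives [2/(k+1) if k even, 0 if k odd]. Integrating term-by-term (or equivalently evaluating the antiderivative F(x) = -2*x^5/5 - 3*x^4/4 - 5*x^3/3 - 3*x^2/2 - 2*x at the endpoints):
  F(1) − F(−1) = -379/60 − (109/60) = -122/15.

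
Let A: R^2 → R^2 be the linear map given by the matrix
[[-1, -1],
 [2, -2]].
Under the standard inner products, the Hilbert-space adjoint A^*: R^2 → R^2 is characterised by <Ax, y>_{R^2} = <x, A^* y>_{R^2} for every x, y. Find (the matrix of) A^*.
A^* = A^T =
[[-1, 2],
 [-1, -2]]

For real matrices with standard dot products, the defining identity <Ax, y> = <x, A^* y> gives (Ax)^T y = x^T (A^*) y, i.e. x^T A^T y = x^T (A^*) y. Since this holds for all x, y, we must have A^* = A^T. Therefore
A^* =
[[-1, 2],
 [-1, -2]].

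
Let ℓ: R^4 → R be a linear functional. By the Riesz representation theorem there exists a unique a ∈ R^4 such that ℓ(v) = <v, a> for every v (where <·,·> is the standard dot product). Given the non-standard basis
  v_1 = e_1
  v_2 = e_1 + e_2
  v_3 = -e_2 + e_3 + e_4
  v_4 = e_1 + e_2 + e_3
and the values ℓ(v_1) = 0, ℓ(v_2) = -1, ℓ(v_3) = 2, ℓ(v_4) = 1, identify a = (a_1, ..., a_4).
a = (0, -1, 2, -1)

Write a = (a_1, ..., a_4) in the standard basis. For each basis vector v_i, ℓ(v_i) = <v_i, a> is a linear equation in the a_j's. Collect the n equations into a matrix system V a = ℓ, where row i of V is v_i (expressed in the standard basis). Since V is invertible (lower-triangular with 1s on the diagonal, up to permutation), solve by back-substitution:
  V =
[[1, 0, 0, 0],
 [1, 1, 0, 0],
 [0, -1, 1, 1],
 [1, 1, 1, 0]]
  V a = (0, -1, 2, 1)
Solving gives a = (0, -1, 2, -1).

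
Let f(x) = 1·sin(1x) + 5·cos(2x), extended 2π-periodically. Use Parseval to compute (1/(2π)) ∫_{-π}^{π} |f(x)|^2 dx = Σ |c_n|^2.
Σ |c_n|^2 = 13

Expand |f|^2 and use orthogonality of {sin(nx), cos(mx)} on [-π, π]:
  ∫_{-π}^{π} sin(nx)^2 dx = π, ∫ cos(mx)^2 dx = π, and cross terms integrate to 0.
So ∫_{-π}^{π} f(x)^2 dx = 1^2 · π + 5^2 · π = (1 + 25)π.
Divide by 2π: (1 + 25)/2 = 13.
By Parseval, this equals Σ |c_n|^2.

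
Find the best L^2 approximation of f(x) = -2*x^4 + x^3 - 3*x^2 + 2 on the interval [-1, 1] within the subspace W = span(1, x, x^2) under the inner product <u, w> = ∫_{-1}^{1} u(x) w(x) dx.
g(x) = -33*x^2/7 + 3*x/5 + 76/35

The best approximation g ∈ W is the orthogonal projection of f onto W. Writing g = a_0 + a_1 x + a_2 x^2, the coefficients solve the normal equations G · a = b where
  G_{ij} = <φ_i, φ_j> and b_i = <f, φ_i>, with φ_0 = 1, φ_1 = x, φ_2 = x^2.
G =
  [2, 0, 2/3]
  [0, 2/3, 0]
  [2/3, 0, 2/5],
b = (6/5, 2/5, -46/105).
Solving gives a_0 = 76/35, a_1 = 3/5, a_2 = -33/7, so
  g(x) = -33*x^2/7 + 3*x/5 + 76/35.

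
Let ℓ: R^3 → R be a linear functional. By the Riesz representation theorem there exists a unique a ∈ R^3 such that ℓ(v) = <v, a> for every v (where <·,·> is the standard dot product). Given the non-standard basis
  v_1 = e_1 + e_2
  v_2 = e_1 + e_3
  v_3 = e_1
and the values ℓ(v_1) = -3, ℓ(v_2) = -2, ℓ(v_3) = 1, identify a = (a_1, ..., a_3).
a = (1, -4, -3)

Write a = (a_1, ..., a_3) in the standard basis. For each basis vector v_i, ℓ(v_i) = <v_i, a> is a linear equation in the a_j's. Collect the n equations into a matrix system V a = ℓ, where row i of V is v_i (expressed in the standard basis). Since V is invertible (lower-triangular with 1s on the diagonal, up to permutation), solve by back-substitution:
  V =
[[1, 1, 0],
 [1, 0, 1],
 [1, 0, 0]]
  V a = (-3, -2, 1)
Solving gives a = (1, -4, -3).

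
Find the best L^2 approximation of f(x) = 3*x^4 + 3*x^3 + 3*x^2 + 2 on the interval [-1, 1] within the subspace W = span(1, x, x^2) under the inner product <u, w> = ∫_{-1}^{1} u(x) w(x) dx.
g(x) = 39*x^2/7 + 9*x/5 + 61/35

The best approximation g ∈ W is the orthogonal projection of f onto W. Writing g = a_0 + a_1 x + a_2 x^2, the coefficients solve the normal equations G · a = b where
  G_{ij} = <φ_i, φ_j> and b_i = <f, φ_i>, with φ_0 = 1, φ_1 = x, φ_2 = x^2.
G =
  [2, 0, 2/3]
  [0, 2/3, 0]
  [2/3, 0, 2/5],
b = (36/5, 6/5, 356/105).
Solving gives a_0 = 61/35, a_1 = 9/5, a_2 = 39/7, so
  g(x) = 39*x^2/7 + 9*x/5 + 61/35.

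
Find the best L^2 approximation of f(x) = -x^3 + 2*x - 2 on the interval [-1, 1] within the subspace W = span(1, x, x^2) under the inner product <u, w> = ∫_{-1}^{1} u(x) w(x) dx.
g(x) = 7*x/5 - 2

The best approximation g ∈ W is the orthogonal projection of f onto W. Writing g = a_0 + a_1 x + a_2 x^2, the coefficients solve the normal equations G · a = b where
  G_{ij} = <φ_i, φ_j> and b_i = <f, φ_i>, with φ_0 = 1, φ_1 = x, φ_2 = x^2.
G =
  [2, 0, 2/3]
  [0, 2/3, 0]
  [2/3, 0, 2/5],
b = (-4, 14/15, -4/3).
Solving gives a_0 = -2, a_1 = 7/5, a_2 = 0, so
  g(x) = 7*x/5 - 2.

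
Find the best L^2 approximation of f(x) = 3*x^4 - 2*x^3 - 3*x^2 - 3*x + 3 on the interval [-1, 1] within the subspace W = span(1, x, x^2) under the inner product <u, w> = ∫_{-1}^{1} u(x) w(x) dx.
g(x) = -3*x^2/7 - 21*x/5 + 96/35

The best approximation g ∈ W is the orthogonal projection of f onto W. Writing g = a_0 + a_1 x + a_2 x^2, the coefficients solve the normal equations G · a = b where
  G_{ij} = <φ_i, φ_j> and b_i = <f, φ_i>, with φ_0 = 1, φ_1 = x, φ_2 = x^2.
G =
  [2, 0, 2/3]
  [0, 2/3, 0]
  [2/3, 0, 2/5],
b = (26/5, -14/5, 58/35).
Solving gives a_0 = 96/35, a_1 = -21/5, a_2 = -3/7, so
  g(x) = -3*x^2/7 - 21*x/5 + 96/35.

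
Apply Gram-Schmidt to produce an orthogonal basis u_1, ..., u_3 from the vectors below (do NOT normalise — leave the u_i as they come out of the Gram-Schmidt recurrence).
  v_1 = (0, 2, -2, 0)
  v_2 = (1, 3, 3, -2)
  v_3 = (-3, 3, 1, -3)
Orthogonal basis:
  u_1 = (0, 2, -2, 0)
  u_2 = (1, 3, 3, -2)
  u_3 = (-84/23, 1/23, 1/23, -39/23)

Apply the Gram-Schmidt recurrence
  u_1 = v_1
  u_i = v_i − Σ_{j<i} ((v_i · u_j) / (u_j · u_j)) · u_j.

Step by step this gives:
  u_1 = (0, 2, -2, 0)
  u_2 = (1, 3, 3, -2)
  u_3 = (-84/23, 1/23, 1/23, -39/23)

Orthogonality check:
  u_2 · u_1 = 0 (should be 0)
  u_3 · u_1 = 0 (should be 0)
  u_3 · u_2 = 0 (should be 0)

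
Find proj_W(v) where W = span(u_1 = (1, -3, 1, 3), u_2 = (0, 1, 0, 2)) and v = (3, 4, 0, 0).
proj_W(v) = (-57/91, 278/91, -57/91, 43/91)

Set up U = [u_1 | ... | u_2] ∈ R^(4×2). The projector onto W = col(U) is P = U (U^T U)^(-1) U^T.
Compute U^T U =
  [20, 3]
  [3, 5],
and U^T v = (-9, 4).
Solve U^T U · c = U^T v for the coefficients: c = (-57/91, 107/91). The projection is proj_W(v) = U c.
Check: (v - proj_W(v)) · u_1 = 0  (should be 0).
Check: (v - proj_W(v)) · u_2 = 0  (should be 0).
Result: proj_W(v) = (-57/91, 278/91, -57/91, 43/91).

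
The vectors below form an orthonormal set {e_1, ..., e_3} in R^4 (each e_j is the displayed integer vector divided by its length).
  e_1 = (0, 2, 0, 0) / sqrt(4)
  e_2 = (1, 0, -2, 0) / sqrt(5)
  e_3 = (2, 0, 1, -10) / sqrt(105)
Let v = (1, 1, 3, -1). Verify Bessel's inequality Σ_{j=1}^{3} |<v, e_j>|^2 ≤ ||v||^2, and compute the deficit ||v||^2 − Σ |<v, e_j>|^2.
Σ |<v, e_j>|^2 = 57/7; ||v||^2 = 12; deficit = 27/7

Write each e_j = u_j / sqrt(<u_j, u_j>) where u_j is the displayed integer vector. Then <v, e_j> = <v, u_j> / sqrt(<u_j, u_j>), so |<v, e_j>|^2 = <v, u_j>^2 / <u_j, u_j>.
Coefficients: <v, e_1> = 2/sqrt(4), <v, e_2> = -5/sqrt(5), <v, e_3> = 15/sqrt(105).
Square and sum: Σ |<v, e_j>|^2 = 57/7.
Compute ||v||^2 = v·v = 12.
Deficit = 12 − 57/7 = 27/7 ≥ 0, confirming Bessel's inequality. (The deficit equals ||v − Σ <v,e_j> e_j||^2, the squared distance from v to span{e_j}.)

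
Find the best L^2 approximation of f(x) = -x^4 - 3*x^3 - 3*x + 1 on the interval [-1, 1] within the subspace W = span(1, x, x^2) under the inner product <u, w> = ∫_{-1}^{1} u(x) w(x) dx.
g(x) = -6*x^2/7 - 24*x/5 + 38/35

The best approximation g ∈ W is the orthogonal projection of f onto W. Writing g = a_0 + a_1 x + a_2 x^2, the coefficients solve the normal equations G · a = b where
  G_{ij} = <φ_i, φ_j> and b_i = <f, φ_i>, with φ_0 = 1, φ_1 = x, φ_2 = x^2.
G =
  [2, 0, 2/3]
  [0, 2/3, 0]
  [2/3, 0, 2/5],
b = (8/5, -16/5, 8/21).
Solving gives a_0 = 38/35, a_1 = -24/5, a_2 = -6/7, so
  g(x) = -6*x^2/7 - 24*x/5 + 38/35.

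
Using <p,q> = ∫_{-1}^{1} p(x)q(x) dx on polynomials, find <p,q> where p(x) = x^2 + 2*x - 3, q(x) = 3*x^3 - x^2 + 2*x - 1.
<p,q> = 12

Expand the product: p(x)·q(x) = 3*x^5 + 5*x^4 - 9*x^3 + 6*x^2 - 8*x + 3.
∫_{-1}^{1} of each monomial x^k gives [2/(k+1) if k even, 0 if k odd]. Integrating term-by-term (or equivalently evaluating the antiderivative F(x) = x^6/2 + x^5 - 9*x^4/4 + 2*x^3 - 4*x^2 + 3*x at the endpoints):
  F(1) − F(−1) = 1/4 − (-47/4) = 12.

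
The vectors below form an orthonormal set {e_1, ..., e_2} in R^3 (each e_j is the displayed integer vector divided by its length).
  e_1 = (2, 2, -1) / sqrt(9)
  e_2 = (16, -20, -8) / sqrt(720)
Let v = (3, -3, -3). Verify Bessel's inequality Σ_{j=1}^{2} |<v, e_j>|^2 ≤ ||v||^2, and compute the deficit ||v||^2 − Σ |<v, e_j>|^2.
Σ |<v, e_j>|^2 = 126/5; ||v||^2 = 27; deficit = 9/5

Write each e_j = u_j / sqrt(<u_j, u_j>) where u_j is the displayed integer vector. Then <v, e_j> = <v, u_j> / sqrt(<u_j, u_j>), so |<v, e_j>|^2 = <v, u_j>^2 / <u_j, u_j>.
Coefficients: <v, e_1> = 3/sqrt(9), <v, e_2> = 132/sqrt(720).
Square and sum: Σ |<v, e_j>|^2 = 126/5.
Compute ||v||^2 = v·v = 27.
Deficit = 27 − 126/5 = 9/5 ≥ 0, confirming Bessel's inequality. (The deficit equals ||v − Σ <v,e_j> e_j||^2, the squared distance from v to span{e_j}.)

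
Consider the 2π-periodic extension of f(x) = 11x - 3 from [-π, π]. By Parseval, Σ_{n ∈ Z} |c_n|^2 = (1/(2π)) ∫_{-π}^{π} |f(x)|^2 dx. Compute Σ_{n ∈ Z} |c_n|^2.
Σ |c_n|^2 = 121π^2/3 + 9

Expand and integrate term by term over [-π, π]:
  ∫ (11x)^2 dx = 121·(2π^3/3); ∫ 2·11·(-3)·x dx = 0 (odd integrand); ∫ (-3)^2 dx = 9·2π.
So (1/(2π)) ∫_{-π}^{π} (11x - 3)^2 dx = 121π^2/3 + 9 = 121π^2/3 + 9.
Parseval ⇒ Σ |c_n|^2 = 121π^2/3 + 9.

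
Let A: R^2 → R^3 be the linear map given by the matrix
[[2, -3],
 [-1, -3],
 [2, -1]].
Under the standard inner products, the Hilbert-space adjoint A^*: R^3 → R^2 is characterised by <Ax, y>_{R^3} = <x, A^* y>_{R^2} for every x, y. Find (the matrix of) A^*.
A^* = A^T =
[[2, -1, 2],
 [-3, -3, -1]]

For real matrices with standard dot products, the defining identity <Ax, y> = <x, A^* y> gives (Ax)^T y = x^T (A^*) y, i.e. x^T A^T y = x^T (A^*) y. Since this holds for all x, y, we must have A^* = A^T. Therefore
A^* =
[[2, -1, 2],
 [-3, -3, -1]].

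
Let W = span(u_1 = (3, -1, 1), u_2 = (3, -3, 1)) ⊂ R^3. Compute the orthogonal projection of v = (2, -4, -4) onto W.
proj_W(v) = (3/5, -4, 1/5)

Set up U = [u_1 | ... | u_2] ∈ R^(3×2). The projector onto W = col(U) is P = U (U^T U)^(-1) U^T.
Compute U^T U =
  [11, 13]
  [13, 19],
and U^T v = (6, 14).
Solve U^T U · c = U^T v for the coefficients: c = (-17/10, 19/10). The projection is proj_W(v) = U c.
Check: (v - proj_W(v)) · u_1 = 0  (should be 0).
Check: (v - proj_W(v)) · u_2 = 0  (should be 0).
Result: proj_W(v) = (3/5, -4, 1/5).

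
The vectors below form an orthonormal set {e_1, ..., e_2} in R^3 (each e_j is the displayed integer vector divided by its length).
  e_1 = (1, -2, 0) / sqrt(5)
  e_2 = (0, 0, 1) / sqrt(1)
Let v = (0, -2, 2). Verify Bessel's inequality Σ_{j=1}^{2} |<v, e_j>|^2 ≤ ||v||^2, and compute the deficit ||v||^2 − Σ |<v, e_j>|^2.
Σ |<v, e_j>|^2 = 36/5; ||v||^2 = 8; deficit = 4/5

Write each e_j = u_j / sqrt(<u_j, u_j>) where u_j is the displayed integer vector. Then <v, e_j> = <v, u_j> / sqrt(<u_j, u_j>), so |<v, e_j>|^2 = <v, u_j>^2 / <u_j, u_j>.
Coefficients: <v, e_1> = 4/sqrt(5), <v, e_2> = 2/sqrt(1).
Square and sum: Σ |<v, e_j>|^2 = 36/5.
Compute ||v||^2 = v·v = 8.
Deficit = 8 − 36/5 = 4/5 ≥ 0, confirming Bessel's inequality. (The deficit equals ||v − Σ <v,e_j> e_j||^2, the squared distance from v to span{e_j}.)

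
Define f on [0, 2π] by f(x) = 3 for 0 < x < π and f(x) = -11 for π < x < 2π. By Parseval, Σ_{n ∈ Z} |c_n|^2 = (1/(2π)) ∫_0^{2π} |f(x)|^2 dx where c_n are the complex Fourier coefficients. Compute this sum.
Σ |c_n|^2 = 65

Parseval equates the L^2 energy of f (normalised by 1/(2π)) with the ℓ^2 sum of its Fourier coefficients: (1/(2π)) ∫_0^{2π} |f|^2 = Σ |c_n|^2.
Compute the left side: (1/(2π)) [∫_0^π 3^2 dx + ∫_π^{2π} (-11)^2 dx] = (1/(2π)) · (9π + 121π) = (9 + 121)/2 = 65.
So Σ_{n ∈ Z} |c_n|^2 = 65.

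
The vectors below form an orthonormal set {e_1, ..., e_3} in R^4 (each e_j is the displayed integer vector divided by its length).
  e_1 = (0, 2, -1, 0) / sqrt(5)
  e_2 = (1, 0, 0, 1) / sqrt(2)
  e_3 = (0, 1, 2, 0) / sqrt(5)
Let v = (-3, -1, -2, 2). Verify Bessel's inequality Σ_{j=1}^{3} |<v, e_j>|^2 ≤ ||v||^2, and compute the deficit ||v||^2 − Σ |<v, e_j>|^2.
Σ |<v, e_j>|^2 = 11/2; ||v||^2 = 18; deficit = 25/2

Write each e_j = u_j / sqrt(<u_j, u_j>) where u_j is the displayed integer vector. Then <v, e_j> = <v, u_j> / sqrt(<u_j, u_j>), so |<v, e_j>|^2 = <v, u_j>^2 / <u_j, u_j>.
Coefficients: <v, e_1> = 0/sqrt(5), <v, e_2> = -1/sqrt(2), <v, e_3> = -5/sqrt(5).
Square and sum: Σ |<v, e_j>|^2 = 11/2.
Compute ||v||^2 = v·v = 18.
Deficit = 18 − 11/2 = 25/2 ≥ 0, confirming Bessel's inequality. (The deficit equals ||v − Σ <v,e_j> e_j||^2, the squared distance from v to span{e_j}.)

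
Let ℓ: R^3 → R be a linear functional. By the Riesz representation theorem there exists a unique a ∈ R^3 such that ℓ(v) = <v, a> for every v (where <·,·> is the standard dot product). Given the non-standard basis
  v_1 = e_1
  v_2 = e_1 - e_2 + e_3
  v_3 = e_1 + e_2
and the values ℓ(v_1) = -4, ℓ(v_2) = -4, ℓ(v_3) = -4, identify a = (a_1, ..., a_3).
a = (-4, 0, 0)

Write a = (a_1, ..., a_3) in the standard basis. For each basis vector v_i, ℓ(v_i) = <v_i, a> is a linear equation in the a_j's. Collect the n equations into a matrix system V a = ℓ, where row i of V is v_i (expressed in the standard basis). Since V is invertible (lower-triangular with 1s on the diagonal, up to permutation), solve by back-substitution:
  V =
[[1, 0, 0],
 [1, -1, 1],
 [1, 1, 0]]
  V a = (-4, -4, -4)
Solving gives a = (-4, 0, 0).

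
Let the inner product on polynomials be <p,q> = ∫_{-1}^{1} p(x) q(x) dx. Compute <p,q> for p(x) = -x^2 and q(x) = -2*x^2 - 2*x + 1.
<p,q> = 2/15

Expand the product: p(x)·q(x) = 2*x^4 + 2*x^3 - x^2.
∫_{-1}^{1} of each monomial x^k gives [2/(k+1) if k even, 0 if k odd]. Integrating term-by-term (or equivalently evaluating the antiderivative F(x) = 2*x^5/5 + x^4/2 - x^3/3 at the endpoints):
  F(1) − F(−1) = 17/30 − (13/30) = 2/15.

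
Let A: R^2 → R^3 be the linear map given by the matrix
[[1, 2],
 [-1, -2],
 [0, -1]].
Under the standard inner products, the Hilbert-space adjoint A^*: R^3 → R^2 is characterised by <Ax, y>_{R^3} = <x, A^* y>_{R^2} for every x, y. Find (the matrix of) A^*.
A^* = A^T =
[[1, -1, 0],
 [2, -2, -1]]

For real matrices with standard dot products, the defining identity <Ax, y> = <x, A^* y> gives (Ax)^T y = x^T (A^*) y, i.e. x^T A^T y = x^T (A^*) y. Since this holds for all x, y, we must have A^* = A^T. Therefore
A^* =
[[1, -1, 0],
 [2, -2, -1]].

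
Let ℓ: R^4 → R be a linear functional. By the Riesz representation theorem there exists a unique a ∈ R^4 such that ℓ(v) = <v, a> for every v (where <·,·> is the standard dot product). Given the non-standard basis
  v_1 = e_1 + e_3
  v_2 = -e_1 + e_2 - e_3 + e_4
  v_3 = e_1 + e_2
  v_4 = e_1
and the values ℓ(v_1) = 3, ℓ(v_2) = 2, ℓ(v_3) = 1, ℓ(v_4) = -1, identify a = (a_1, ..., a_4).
a = (-1, 2, 4, 3)

Write a = (a_1, ..., a_4) in the standard basis. For each basis vector v_i, ℓ(v_i) = <v_i, a> is a linear equation in the a_j's. Collect the n equations into a matrix system V a = ℓ, where row i of V is v_i (expressed in the standard basis). Since V is invertible (lower-triangular with 1s on the diagonal, up to permutation), solve by back-substitution:
  V =
[[1, 0, 1, 0],
 [-1, 1, -1, 1],
 [1, 1, 0, 0],
 [1, 0, 0, 0]]
  V a = (3, 2, 1, -1)
Solving gives a = (-1, 2, 4, 3).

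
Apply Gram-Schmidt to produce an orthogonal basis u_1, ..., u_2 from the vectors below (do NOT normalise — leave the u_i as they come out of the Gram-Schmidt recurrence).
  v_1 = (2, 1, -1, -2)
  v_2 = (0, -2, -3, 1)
Orthogonal basis:
  u_1 = (2, 1, -1, -2)
  u_2 = (1/5, -19/10, -31/10, 4/5)

Apply the Gram-Schmidt recurrence
  u_1 = v_1
  u_i = v_i − Σ_{j<i} ((v_i · u_j) / (u_j · u_j)) · u_j.

Step by step this gives:
  u_1 = (2, 1, -1, -2)
  u_2 = (1/5, -19/10, -31/10, 4/5)

Orthogonality check:
  u_2 · u_1 = 0 (should be 0)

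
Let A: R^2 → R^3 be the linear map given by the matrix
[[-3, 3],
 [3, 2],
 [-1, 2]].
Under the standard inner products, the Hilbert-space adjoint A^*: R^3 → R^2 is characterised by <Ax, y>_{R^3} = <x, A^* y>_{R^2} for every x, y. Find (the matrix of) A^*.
A^* = A^T =
[[-3, 3, -1],
 [3, 2, 2]]

For real matrices with standard dot products, the defining identity <Ax, y> = <x, A^* y> gives (Ax)^T y = x^T (A^*) y, i.e. x^T A^T y = x^T (A^*) y. Since this holds for all x, y, we must have A^* = A^T. Therefore
A^* =
[[-3, 3, -1],
 [3, 2, 2]].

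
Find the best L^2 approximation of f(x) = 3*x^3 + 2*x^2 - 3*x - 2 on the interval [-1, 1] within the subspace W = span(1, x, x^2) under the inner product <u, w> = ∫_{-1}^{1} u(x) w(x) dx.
g(x) = 2*x^2 - 6*x/5 - 2

The best approximation g ∈ W is the orthogonal projection of f onto W. Writing g = a_0 + a_1 x + a_2 x^2, the coefficients solve the normal equations G · a = b where
  G_{ij} = <φ_i, φ_j> and b_i = <f, φ_i>, with φ_0 = 1, φ_1 = x, φ_2 = x^2.
G =
  [2, 0, 2/3]
  [0, 2/3, 0]
  [2/3, 0, 2/5],
b = (-8/3, -4/5, -8/15).
Solving gives a_0 = -2, a_1 = -6/5, a_2 = 2, so
  g(x) = 2*x^2 - 6*x/5 - 2.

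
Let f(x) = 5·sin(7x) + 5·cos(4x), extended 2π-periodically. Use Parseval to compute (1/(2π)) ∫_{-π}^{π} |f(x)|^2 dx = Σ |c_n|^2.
Σ |c_n|^2 = 25

Expand |f|^2 and use orthogonality of {sin(nx), cos(mx)} on [-π, π]:
  ∫_{-π}^{π} sin(nx)^2 dx = π, ∫ cos(mx)^2 dx = π, and cross terms integrate to 0.
So ∫_{-π}^{π} f(x)^2 dx = 5^2 · π + 5^2 · π = (25 + 25)π.
Divide by 2π: (25 + 25)/2 = 25.
By Parseval, this equals Σ |c_n|^2.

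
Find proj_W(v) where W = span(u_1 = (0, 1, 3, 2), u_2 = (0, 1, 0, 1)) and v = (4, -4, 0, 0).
proj_W(v) = (0, -40/19, 12/19, -36/19)

Set up U = [u_1 | ... | u_2] ∈ R^(4×2). The projector onto W = col(U) is P = U (U^T U)^(-1) U^T.
Compute U^T U =
  [14, 3]
  [3, 2],
and U^T v = (-4, -4).
Solve U^T U · c = U^T v for the coefficients: c = (4/19, -44/19). The projection is proj_W(v) = U c.
Check: (v - proj_W(v)) · u_1 = 0  (should be 0).
Check: (v - proj_W(v)) · u_2 = 0  (should be 0).
Result: proj_W(v) = (0, -40/19, 12/19, -36/19).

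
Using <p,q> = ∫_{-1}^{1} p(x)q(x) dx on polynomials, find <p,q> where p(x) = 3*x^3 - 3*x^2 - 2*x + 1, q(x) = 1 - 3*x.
<p,q> = 2/5

Expand the product: p(x)·q(x) = -9*x^4 + 12*x^3 + 3*x^2 - 5*x + 1.
∫_{-1}^{1} of each monomial x^k gives [2/(k+1) if k even, 0 if k odd]. Integrating term-by-term (or equivalently evaluating the antiderivative F(x) = -9*x^5/5 + 3*x^4 + x^3 - 5*x^2/2 + x at the endpoints):
  F(1) − F(−1) = 7/10 − (3/10) = 2/5.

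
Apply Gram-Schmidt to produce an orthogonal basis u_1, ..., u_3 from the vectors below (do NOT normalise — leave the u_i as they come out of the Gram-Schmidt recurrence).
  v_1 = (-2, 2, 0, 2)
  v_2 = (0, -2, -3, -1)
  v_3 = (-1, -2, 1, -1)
Orthogonal basis:
  u_1 = (-2, 2, 0, 2)
  u_2 = (-1, -1, -3, 0)
  u_3 = (-5/3, -4/3, 1, -1/3)

Apply the Gram-Schmidt recurrence
  u_1 = v_1
  u_i = v_i − Σ_{j<i} ((v_i · u_j) / (u_j · u_j)) · u_j.

Step by step this gives:
  u_1 = (-2, 2, 0, 2)
  u_2 = (-1, -1, -3, 0)
  u_3 = (-5/3, -4/3, 1, -1/3)

Orthogonality check:
  u_2 · u_1 = 0 (should be 0)
  u_3 · u_1 = 0 (should be 0)
  u_3 · u_2 = 0 (should be 0)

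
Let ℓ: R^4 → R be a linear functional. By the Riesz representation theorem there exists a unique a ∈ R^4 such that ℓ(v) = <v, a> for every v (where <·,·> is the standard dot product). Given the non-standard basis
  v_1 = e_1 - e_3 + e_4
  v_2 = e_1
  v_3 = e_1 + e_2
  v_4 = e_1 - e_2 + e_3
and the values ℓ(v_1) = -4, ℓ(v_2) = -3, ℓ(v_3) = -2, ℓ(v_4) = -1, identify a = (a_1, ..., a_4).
a = (-3, 1, 3, 2)

Write a = (a_1, ..., a_4) in the standard basis. For each basis vector v_i, ℓ(v_i) = <v_i, a> is a linear equation in the a_j's. Collect the n equations into a matrix system V a = ℓ, where row i of V is v_i (expressed in the standard basis). Since V is invertible (lower-triangular with 1s on the diagonal, up to permutation), solve by back-substitution:
  V =
[[1, 0, -1, 1],
 [1, 0, 0, 0],
 [1, 1, 0, 0],
 [1, -1, 1, 0]]
  V a = (-4, -3, -2, -1)
Solving gives a = (-3, 1, 3, 2).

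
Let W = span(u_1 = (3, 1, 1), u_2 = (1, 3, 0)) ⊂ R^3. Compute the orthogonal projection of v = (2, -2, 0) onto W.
proj_W(v) = (62/37, -70/37, 32/37)

Set up U = [u_1 | ... | u_2] ∈ R^(3×2). The projector onto W = col(U) is P = U (U^T U)^(-1) U^T.
Compute U^T U =
  [11, 6]
  [6, 10],
and U^T v = (4, -4).
Solve U^T U · c = U^T v for the coefficients: c = (32/37, -34/37). The projection is proj_W(v) = U c.
Check: (v - proj_W(v)) · u_1 = 0  (should be 0).
Check: (v - proj_W(v)) · u_2 = 0  (should be 0).
Result: proj_W(v) = (62/37, -70/37, 32/37).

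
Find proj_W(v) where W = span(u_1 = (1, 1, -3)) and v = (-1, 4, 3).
proj_W(v) = (-6/11, -6/11, 18/11)

Set up U = [u_1 | ... | u_1] ∈ R^(3×1). The projector onto W = col(U) is P = U (U^T U)^(-1) U^T.
Compute U^T U =
  [11],
and U^T v = (-6).
Solve U^T U · c = U^T v for the coefficients: c = (-6/11). The projection is proj_W(v) = U c.
Check: (v - proj_W(v)) · u_1 = 0  (should be 0).
Result: proj_W(v) = (-6/11, -6/11, 18/11).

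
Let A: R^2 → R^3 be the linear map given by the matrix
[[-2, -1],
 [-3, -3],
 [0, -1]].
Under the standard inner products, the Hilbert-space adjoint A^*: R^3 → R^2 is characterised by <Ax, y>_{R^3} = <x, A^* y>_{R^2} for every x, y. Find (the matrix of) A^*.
A^* = A^T =
[[-2, -3, 0],
 [-1, -3, -1]]

For real matrices with standard dot products, the defining identity <Ax, y> = <x, A^* y> gives (Ax)^T y = x^T (A^*) y, i.e. x^T A^T y = x^T (A^*) y. Since this holds for all x, y, we must have A^* = A^T. Therefore
A^* =
[[-2, -3, 0],
 [-1, -3, -1]].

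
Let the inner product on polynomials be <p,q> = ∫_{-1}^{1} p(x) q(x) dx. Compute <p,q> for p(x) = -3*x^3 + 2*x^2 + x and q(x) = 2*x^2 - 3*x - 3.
<p,q> = -4/5

Expand the product: p(x)·q(x) = -6*x^5 + 13*x^4 + 5*x^3 - 9*x^2 - 3*x.
∫_{-1}^{1} of each monomial x^k gives [2/(k+1) if k even, 0 if k odd]. Integrating term-by-term (or equivalently evaluating the antiderivative F(x) = -x^6 + 13*x^5/5 + 5*x^4/4 - 3*x^3 - 3*x^2/2 at the endpoints):
  F(1) − F(−1) = -33/20 − (-17/20) = -4/5.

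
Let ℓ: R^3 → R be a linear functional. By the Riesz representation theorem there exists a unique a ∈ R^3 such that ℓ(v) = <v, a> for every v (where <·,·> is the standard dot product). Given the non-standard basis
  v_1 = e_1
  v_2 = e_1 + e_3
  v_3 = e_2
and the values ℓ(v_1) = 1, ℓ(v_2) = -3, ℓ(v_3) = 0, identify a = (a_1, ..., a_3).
a = (1, 0, -4)

Write a = (a_1, ..., a_3) in the standard basis. For each basis vector v_i, ℓ(v_i) = <v_i, a> is a linear equation in the a_j's. Collect the n equations into a matrix system V a = ℓ, where row i of V is v_i (expressed in the standard basis). Since V is invertible (lower-triangular with 1s on the diagonal, up to permutation), solve by back-substitution:
  V =
[[1, 0, 0],
 [1, 0, 1],
 [0, 1, 0]]
  V a = (1, -3, 0)
Solving gives a = (1, 0, -4).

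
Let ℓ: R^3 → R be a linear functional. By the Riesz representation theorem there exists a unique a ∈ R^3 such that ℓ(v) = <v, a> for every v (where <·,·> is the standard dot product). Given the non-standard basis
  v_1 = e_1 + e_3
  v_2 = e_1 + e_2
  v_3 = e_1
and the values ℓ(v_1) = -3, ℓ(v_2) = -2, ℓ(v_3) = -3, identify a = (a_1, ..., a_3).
a = (-3, 1, 0)

Write a = (a_1, ..., a_3) in the standard basis. For each basis vector v_i, ℓ(v_i) = <v_i, a> is a linear equation in the a_j's. Collect the n equations into a matrix system V a = ℓ, where row i of V is v_i (expressed in the standard basis). Since V is invertible (lower-triangular with 1s on the diagonal, up to permutation), solve by back-substitution:
  V =
[[1, 0, 1],
 [1, 1, 0],
 [1, 0, 0]]
  V a = (-3, -2, -3)
Solving gives a = (-3, 1, 0).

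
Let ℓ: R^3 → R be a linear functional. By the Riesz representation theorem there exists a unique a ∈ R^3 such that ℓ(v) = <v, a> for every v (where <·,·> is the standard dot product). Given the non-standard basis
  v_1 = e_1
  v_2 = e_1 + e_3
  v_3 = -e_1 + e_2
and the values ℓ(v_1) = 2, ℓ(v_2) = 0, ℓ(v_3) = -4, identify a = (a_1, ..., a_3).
a = (2, -2, -2)

Write a = (a_1, ..., a_3) in the standard basis. For each basis vector v_i, ℓ(v_i) = <v_i, a> is a linear equation in the a_j's. Collect the n equations into a matrix system V a = ℓ, where row i of V is v_i (expressed in the standard basis). Since V is invertible (lower-triangular with 1s on the diagonal, up to permutation), solve by back-substitution:
  V =
[[1, 0, 0],
 [1, 0, 1],
 [-1, 1, 0]]
  V a = (2, 0, -4)
Solving gives a = (2, -2, -2).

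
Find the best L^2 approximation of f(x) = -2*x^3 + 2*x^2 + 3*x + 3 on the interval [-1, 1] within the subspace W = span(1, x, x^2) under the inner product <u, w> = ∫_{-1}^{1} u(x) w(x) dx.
g(x) = 2*x^2 + 9*x/5 + 3

The best approximation g ∈ W is the orthogonal projection of f onto W. Writing g = a_0 + a_1 x + a_2 x^2, the coefficients solve the normal equations G · a = b where
  G_{ij} = <φ_i, φ_j> and b_i = <f, φ_i>, with φ_0 = 1, φ_1 = x, φ_2 = x^2.
G =
  [2, 0, 2/3]
  [0, 2/3, 0]
  [2/3, 0, 2/5],
b = (22/3, 6/5, 14/5).
Solving gives a_0 = 3, a_1 = 9/5, a_2 = 2, so
  g(x) = 2*x^2 + 9*x/5 + 3.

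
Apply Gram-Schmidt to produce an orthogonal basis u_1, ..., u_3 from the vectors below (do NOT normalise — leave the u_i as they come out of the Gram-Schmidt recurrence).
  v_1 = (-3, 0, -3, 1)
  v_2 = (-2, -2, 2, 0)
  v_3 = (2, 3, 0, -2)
Orthogonal basis:
  u_1 = (-3, 0, -3, 1)
  u_2 = (-2, -2, 2, 0)
  u_3 = (-53/57, 4/3, 23/57, -30/19)

Apply the Gram-Schmidt recurrence
  u_1 = v_1
  u_i = v_i − Σ_{j<i} ((v_i · u_j) / (u_j · u_j)) · u_j.

Step by step this gives:
  u_1 = (-3, 0, -3, 1)
  u_2 = (-2, -2, 2, 0)
  u_3 = (-53/57, 4/3, 23/57, -30/19)

Orthogonality check:
  u_2 · u_1 = 0 (should be 0)
  u_3 · u_1 = 0 (should be 0)
  u_3 · u_2 = 0 (should be 0)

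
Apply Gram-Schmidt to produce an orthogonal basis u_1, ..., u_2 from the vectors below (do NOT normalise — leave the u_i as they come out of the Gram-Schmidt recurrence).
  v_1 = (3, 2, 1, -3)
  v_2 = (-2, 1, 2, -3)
Orthogonal basis:
  u_1 = (3, 2, 1, -3)
  u_2 = (-67/23, 9/23, 39/23, -48/23)

Apply the Gram-Schmidt recurrence
  u_1 = v_1
  u_i = v_i − Σ_{j<i} ((v_i · u_j) / (u_j · u_j)) · u_j.

Step by step this gives:
  u_1 = (3, 2, 1, -3)
  u_2 = (-67/23, 9/23, 39/23, -48/23)

Orthogonality check:
  u_2 · u_1 = 0 (should be 0)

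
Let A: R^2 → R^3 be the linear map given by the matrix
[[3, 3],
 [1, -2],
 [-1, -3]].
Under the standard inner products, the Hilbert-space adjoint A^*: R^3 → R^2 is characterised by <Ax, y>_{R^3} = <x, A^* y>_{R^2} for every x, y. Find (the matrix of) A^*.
A^* = A^T =
[[3, 1, -1],
 [3, -2, -3]]

For real matrices with standard dot products, the defining identity <Ax, y> = <x, A^* y> gives (Ax)^T y = x^T (A^*) y, i.e. x^T A^T y = x^T (A^*) y. Since this holds for all x, y, we must have A^* = A^T. Therefore
A^* =
[[3, 1, -1],
 [3, -2, -3]].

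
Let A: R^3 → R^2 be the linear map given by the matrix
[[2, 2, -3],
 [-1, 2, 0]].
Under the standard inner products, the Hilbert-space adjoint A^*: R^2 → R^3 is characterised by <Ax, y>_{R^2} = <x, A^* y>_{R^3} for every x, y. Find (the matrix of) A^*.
A^* = A^T =
[[2, -1],
 [2, 2],
 [-3, 0]]

For real matrices with standard dot products, the defining identity <Ax, y> = <x, A^* y> gives (Ax)^T y = x^T (A^*) y, i.e. x^T A^T y = x^T (A^*) y. Since this holds for all x, y, we must have A^* = A^T. Therefore
A^* =
[[2, -1],
 [2, 2],
 [-3, 0]].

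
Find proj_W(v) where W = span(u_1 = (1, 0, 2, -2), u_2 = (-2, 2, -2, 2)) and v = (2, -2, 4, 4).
proj_W(v) = (14/11, -26/11, 2/11, -2/11)

Set up U = [u_1 | ... | u_2] ∈ R^(4×2). The projector onto W = col(U) is P = U (U^T U)^(-1) U^T.
Compute U^T U =
  [9, -10]
  [-10, 16],
and U^T v = (2, -8).
Solve U^T U · c = U^T v for the coefficients: c = (-12/11, -13/11). The projection is proj_W(v) = U c.
Check: (v - proj_W(v)) · u_1 = 0  (should be 0).
Check: (v - proj_W(v)) · u_2 = 0  (should be 0).
Result: proj_W(v) = (14/11, -26/11, 2/11, -2/11).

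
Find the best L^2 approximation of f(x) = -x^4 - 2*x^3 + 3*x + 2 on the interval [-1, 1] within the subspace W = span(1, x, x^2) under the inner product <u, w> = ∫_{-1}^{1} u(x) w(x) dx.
g(x) = -6*x^2/7 + 9*x/5 + 73/35

The best approximation g ∈ W is the orthogonal projection of f onto W. Writing g = a_0 + a_1 x + a_2 x^2, the coefficients solve the normal equations G · a = b where
  G_{ij} = <φ_i, φ_j> and b_i = <f, φ_i>, with φ_0 = 1, φ_1 = x, φ_2 = x^2.
G =
  [2, 0, 2/3]
  [0, 2/3, 0]
  [2/3, 0, 2/5],
b = (18/5, 6/5, 22/21).
Solving gives a_0 = 73/35, a_1 = 9/5, a_2 = -6/7, so
  g(x) = -6*x^2/7 + 9*x/5 + 73/35.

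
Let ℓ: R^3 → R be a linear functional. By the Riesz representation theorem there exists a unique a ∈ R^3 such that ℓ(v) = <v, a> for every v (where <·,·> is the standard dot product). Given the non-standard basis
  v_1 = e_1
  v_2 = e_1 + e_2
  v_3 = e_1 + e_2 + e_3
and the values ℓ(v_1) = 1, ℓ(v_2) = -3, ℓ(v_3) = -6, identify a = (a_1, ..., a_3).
a = (1, -4, -3)

Write a = (a_1, ..., a_3) in the standard basis. For each basis vector v_i, ℓ(v_i) = <v_i, a> is a linear equation in the a_j's. Collect the n equations into a matrix system V a = ℓ, where row i of V is v_i (expressed in the standard basis). Since V is invertible (lower-triangular with 1s on the diagonal, up to permutation), solve by back-substitution:
  V =
[[1, 0, 0],
 [1, 1, 0],
 [1, 1, 1]]
  V a = (1, -3, -6)
Solving gives a = (1, -4, -3).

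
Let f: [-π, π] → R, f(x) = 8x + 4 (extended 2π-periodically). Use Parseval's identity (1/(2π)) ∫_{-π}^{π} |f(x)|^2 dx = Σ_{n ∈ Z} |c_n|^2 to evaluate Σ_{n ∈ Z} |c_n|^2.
Σ |c_n|^2 = 64π^2/3 + 16

Expand and integrate term by term over [-π, π]:
  ∫ (8x)^2 dx = 64·(2π^3/3); ∫ 2·8·(4)·x dx = 0 (odd integrand); ∫ 4^2 dx = 16·2π.
So (1/(2π)) ∫_{-π}^{π} (8x + 4)^2 dx = 64π^2/3 + 16 = 64π^2/3 + 16.
Parseval ⇒ Σ |c_n|^2 = 64π^2/3 + 16.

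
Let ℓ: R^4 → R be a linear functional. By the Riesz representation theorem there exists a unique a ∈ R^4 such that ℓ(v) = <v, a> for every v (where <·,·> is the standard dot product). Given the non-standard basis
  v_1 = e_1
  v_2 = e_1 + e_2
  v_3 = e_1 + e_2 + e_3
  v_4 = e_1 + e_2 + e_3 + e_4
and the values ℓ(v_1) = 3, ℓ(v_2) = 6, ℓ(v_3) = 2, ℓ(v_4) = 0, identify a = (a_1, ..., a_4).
a = (3, 3, -4, -2)

Write a = (a_1, ..., a_4) in the standard basis. For each basis vector v_i, ℓ(v_i) = <v_i, a> is a linear equation in the a_j's. Collect the n equations into a matrix system V a = ℓ, where row i of V is v_i (expressed in the standard basis). Since V is invertible (lower-triangular with 1s on the diagonal, up to permutation), solve by back-substitution:
  V =
[[1, 0, 0, 0],
 [1, 1, 0, 0],
 [1, 1, 1, 0],
 [1, 1, 1, 1]]
  V a = (3, 6, 2, 0)
Solving gives a = (3, 3, -4, -2).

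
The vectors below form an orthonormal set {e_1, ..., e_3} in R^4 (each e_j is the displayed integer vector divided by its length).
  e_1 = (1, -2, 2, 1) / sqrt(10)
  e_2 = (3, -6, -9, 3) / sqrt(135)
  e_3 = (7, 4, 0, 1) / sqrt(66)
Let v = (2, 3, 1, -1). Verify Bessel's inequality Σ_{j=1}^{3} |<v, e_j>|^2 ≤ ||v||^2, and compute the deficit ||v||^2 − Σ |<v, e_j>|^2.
Σ |<v, e_j>|^2 = 161/11; ||v||^2 = 15; deficit = 4/11

Write each e_j = u_j / sqrt(<u_j, u_j>) where u_j is the displayed integer vector. Then <v, e_j> = <v, u_j> / sqrt(<u_j, u_j>), so |<v, e_j>|^2 = <v, u_j>^2 / <u_j, u_j>.
Coefficients: <v, e_1> = -3/sqrt(10), <v, e_2> = -24/sqrt(135), <v, e_3> = 25/sqrt(66).
Square and sum: Σ |<v, e_j>|^2 = 161/11.
Compute ||v||^2 = v·v = 15.
Deficit = 15 − 161/11 = 4/11 ≥ 0, confirming Bessel's inequality. (The deficit equals ||v − Σ <v,e_j> e_j||^2, the squared distance from v to span{e_j}.)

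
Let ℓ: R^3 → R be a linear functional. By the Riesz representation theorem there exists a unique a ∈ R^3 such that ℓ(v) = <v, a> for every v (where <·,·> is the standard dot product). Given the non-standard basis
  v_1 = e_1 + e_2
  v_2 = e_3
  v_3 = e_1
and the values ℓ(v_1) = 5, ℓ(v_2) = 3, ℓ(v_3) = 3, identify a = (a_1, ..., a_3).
a = (3, 2, 3)

Write a = (a_1, ..., a_3) in the standard basis. For each basis vector v_i, ℓ(v_i) = <v_i, a> is a linear equation in the a_j's. Collect the n equations into a matrix system V a = ℓ, where row i of V is v_i (expressed in the standard basis). Since V is invertible (lower-triangular with 1s on the diagonal, up to permutation), solve by back-substitution:
  V =
[[1, 1, 0],
 [0, 0, 1],
 [1, 0, 0]]
  V a = (5, 3, 3)
Solving gives a = (3, 2, 3).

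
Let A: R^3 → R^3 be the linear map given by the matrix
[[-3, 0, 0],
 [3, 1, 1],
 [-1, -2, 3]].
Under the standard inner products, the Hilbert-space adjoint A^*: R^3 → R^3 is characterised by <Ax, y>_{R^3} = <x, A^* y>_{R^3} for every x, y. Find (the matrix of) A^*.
A^* = A^T =
[[-3, 3, -1],
 [0, 1, -2],
 [0, 1, 3]]

For real matrices with standard dot products, the defining identity <Ax, y> = <x, A^* y> gives (Ax)^T y = x^T (A^*) y, i.e. x^T A^T y = x^T (A^*) y. Since this holds for all x, y, we must have A^* = A^T. Therefore
A^* =
[[-3, 3, -1],
 [0, 1, -2],
 [0, 1, 3]].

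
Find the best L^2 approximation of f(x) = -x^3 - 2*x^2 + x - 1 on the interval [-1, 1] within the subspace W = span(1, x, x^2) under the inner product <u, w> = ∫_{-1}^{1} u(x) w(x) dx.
g(x) = -2*x^2 + 2*x/5 - 1

The best approximation g ∈ W is the orthogonal projection of f onto W. Writing g = a_0 + a_1 x + a_2 x^2, the coefficients solve the normal equations G · a = b where
  G_{ij} = <φ_i, φ_j> and b_i = <f, φ_i>, with φ_0 = 1, φ_1 = x, φ_2 = x^2.
G =
  [2, 0, 2/3]
  [0, 2/3, 0]
  [2/3, 0, 2/5],
b = (-10/3, 4/15, -22/15).
Solving gives a_0 = -1, a_1 = 2/5, a_2 = -2, so
  g(x) = -2*x^2 + 2*x/5 - 1.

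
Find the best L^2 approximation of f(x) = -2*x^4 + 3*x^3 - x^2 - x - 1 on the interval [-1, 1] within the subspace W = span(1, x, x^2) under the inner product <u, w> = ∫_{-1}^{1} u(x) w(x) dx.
g(x) = -19*x^2/7 + 4*x/5 - 29/35

The best approximation g ∈ W is the orthogonal projection of f onto W. Writing g = a_0 + a_1 x + a_2 x^2, the coefficients solve the normal equations G · a = b where
  G_{ij} = <φ_i, φ_j> and b_i = <f, φ_i>, with φ_0 = 1, φ_1 = x, φ_2 = x^2.
G =
  [2, 0, 2/3]
  [0, 2/3, 0]
  [2/3, 0, 2/5],
b = (-52/15, 8/15, -172/105).
Solving gives a_0 = -29/35, a_1 = 4/5, a_2 = -19/7, so
  g(x) = -19*x^2/7 + 4*x/5 - 29/35.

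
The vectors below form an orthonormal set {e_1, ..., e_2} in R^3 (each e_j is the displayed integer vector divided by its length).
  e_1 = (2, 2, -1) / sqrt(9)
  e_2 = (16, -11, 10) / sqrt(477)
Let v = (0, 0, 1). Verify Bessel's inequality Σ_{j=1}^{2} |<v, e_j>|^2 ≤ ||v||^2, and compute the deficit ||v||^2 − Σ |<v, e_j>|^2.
Σ |<v, e_j>|^2 = 17/53; ||v||^2 = 1; deficit = 36/53

Write each e_j = u_j / sqrt(<u_j, u_j>) where u_j is the displayed integer vector. Then <v, e_j> = <v, u_j> / sqrt(<u_j, u_j>), so |<v, e_j>|^2 = <v, u_j>^2 / <u_j, u_j>.
Coefficients: <v, e_1> = -1/sqrt(9), <v, e_2> = 10/sqrt(477).
Square and sum: Σ |<v, e_j>|^2 = 17/53.
Compute ||v||^2 = v·v = 1.
Deficit = 1 − 17/53 = 36/53 ≥ 0, confirming Bessel's inequality. (The deficit equals ||v − Σ <v,e_j> e_j||^2, the squared distance from v to span{e_j}.)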